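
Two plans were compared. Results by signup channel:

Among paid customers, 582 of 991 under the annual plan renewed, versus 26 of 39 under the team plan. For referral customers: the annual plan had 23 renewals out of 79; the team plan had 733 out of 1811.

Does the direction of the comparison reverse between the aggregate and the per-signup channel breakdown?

Yes

Paid: the annual plan 582/991 = 58.7%, the team plan 26/39 = 66.7% → the team plan
Referral: the annual plan 23/79 = 29.1%, the team plan 733/1811 = 40.5% → the team plan
Overall: the annual plan 605/1070 = 56.5%, the team plan 759/1850 = 41.0% → the annual plan
The team plan wins each signup group but the annual plan wins overall — the comparison reverses. The team plan's customers skew toward referral, which has a lower base rate.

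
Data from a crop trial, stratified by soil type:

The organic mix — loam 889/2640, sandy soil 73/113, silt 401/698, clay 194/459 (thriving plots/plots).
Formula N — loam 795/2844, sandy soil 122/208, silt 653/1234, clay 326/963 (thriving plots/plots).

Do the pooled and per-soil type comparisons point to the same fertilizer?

Yes

Loam: the organic mix 889/2640 = 33.7%, Formula N 795/2844 = 28.0% → the organic mix
Sandy soil: the organic mix 73/113 = 64.6%, Formula N 122/208 = 58.7% → the organic mix
Silt: the organic mix 401/698 = 57.4%, Formula N 653/1234 = 52.9% → the organic mix
Clay: the organic mix 194/459 = 42.3%, Formula N 326/963 = 33.9% → the organic mix
Overall: the organic mix 1557/3910 = 39.8%, Formula N 1896/5249 = 36.1% → the organic mix
The organic mix wins overall and in every soil group — no reversal.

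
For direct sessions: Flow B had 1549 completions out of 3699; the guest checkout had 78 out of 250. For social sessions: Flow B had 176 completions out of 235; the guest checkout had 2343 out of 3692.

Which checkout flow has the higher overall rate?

the guest checkout

Direct: Flow B 1549/3699 = 41.9%, the guest checkout 78/250 = 31.2% → Flow B
Social: Flow B 176/235 = 74.9%, the guest checkout 2343/3692 = 63.5% → Flow B
Overall: Flow B 1725/3934 = 43.8%, the guest checkout 2421/3942 = 61.4% → the guest checkout
(Flow B wins every traffic group but the guest checkout wins overall — Flow B's sessions skew toward the low-rate direct group.)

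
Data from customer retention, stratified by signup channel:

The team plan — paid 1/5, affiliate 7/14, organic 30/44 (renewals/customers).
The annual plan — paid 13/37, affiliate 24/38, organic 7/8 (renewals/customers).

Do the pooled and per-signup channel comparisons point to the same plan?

Paid: the team plan 1/5 = 20.0%, the annual plan 13/37 = 35.1% → the annual plan
Affiliate: the team plan 7/14 = 50.0%, the annual plan 24/38 = 63.2% → the annual plan
Organic: the team plan 30/44 = 68.2%, the annual plan 7/8 = 87.5% → the annual plan
Overall: the team plan 38/63 = 60.3%, the annual plan 44/83 = 53.0% → the team plan
The annual plan wins each signup group but the team plan wins overall — the comparison reverses. The annual plan's customers skew toward paid, which has a lower base rate.

No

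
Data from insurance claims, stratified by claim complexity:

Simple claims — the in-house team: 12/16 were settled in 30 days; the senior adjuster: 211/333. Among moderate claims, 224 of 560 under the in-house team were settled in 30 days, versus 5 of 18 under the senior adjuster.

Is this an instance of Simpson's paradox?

Yes

Simple: the in-house team 12/16 = 75.0%, the senior adjuster 211/333 = 63.4% → the in-house team
Moderate: the in-house team 224/560 = 40.0%, the senior adjuster 5/18 = 27.8% → the in-house team
Overall: the in-house team 236/576 = 41.0%, the senior adjuster 216/351 = 61.5% → the senior adjuster
The in-house team wins each claim group but the senior adjuster wins overall — the comparison reverses. The in-house team's claims skew toward moderate, which has a lower base rate.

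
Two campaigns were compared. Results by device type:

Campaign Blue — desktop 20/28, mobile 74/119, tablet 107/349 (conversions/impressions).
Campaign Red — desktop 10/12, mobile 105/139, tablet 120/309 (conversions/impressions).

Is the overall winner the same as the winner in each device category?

Desktop: Campaign Blue 20/28 = 71.4%, Campaign Red 10/12 = 83.3% → Campaign Red
Mobile: Campaign Blue 74/119 = 62.2%, Campaign Red 105/139 = 75.5% → Campaign Red
Tablet: Campaign Blue 107/349 = 30.7%, Campaign Red 120/309 = 38.8% → Campaign Red
Overall: Campaign Blue 201/496 = 40.5%, Campaign Red 235/460 = 51.1% → Campaign Red
Campaign Red wins overall and in every device group — no reversal.

Yes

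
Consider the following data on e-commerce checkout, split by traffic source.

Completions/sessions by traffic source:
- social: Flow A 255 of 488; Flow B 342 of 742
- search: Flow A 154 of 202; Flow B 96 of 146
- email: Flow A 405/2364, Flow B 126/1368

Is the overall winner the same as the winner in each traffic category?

Social: Flow A 255/488 = 52.3%, Flow B 342/742 = 46.1% → Flow A
Search: Flow A 154/202 = 76.2%, Flow B 96/146 = 65.8% → Flow A
Email: Flow A 405/2364 = 17.1%, Flow B 126/1368 = 9.2% → Flow A
Overall: Flow A 814/3054 = 26.7%, Flow B 564/2256 = 25.0% → Flow A
Flow A wins overall and in every traffic group — no reversal.

Yes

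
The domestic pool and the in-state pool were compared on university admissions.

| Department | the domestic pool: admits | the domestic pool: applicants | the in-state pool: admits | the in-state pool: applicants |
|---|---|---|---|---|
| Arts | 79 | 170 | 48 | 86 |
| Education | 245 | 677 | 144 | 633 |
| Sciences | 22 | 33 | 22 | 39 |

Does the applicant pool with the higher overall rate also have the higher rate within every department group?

Arts: the domestic pool 79/170 = 46.5%, the in-state pool 48/86 = 55.8% → the in-state pool
Education: the domestic pool 245/677 = 36.2%, the in-state pool 144/633 = 22.7% → the domestic pool
Sciences: the domestic pool 22/33 = 66.7%, the in-state pool 22/39 = 56.4% → the domestic pool
Overall: the domestic pool 346/880 = 39.3%, the in-state pool 214/758 = 28.2% → the domestic pool
Neither sweeps: the domestic pool wins 2 of 3 groups, the in-state pool wins 1. The domestic pool wins overall but not every group — no Simpson reversal.

No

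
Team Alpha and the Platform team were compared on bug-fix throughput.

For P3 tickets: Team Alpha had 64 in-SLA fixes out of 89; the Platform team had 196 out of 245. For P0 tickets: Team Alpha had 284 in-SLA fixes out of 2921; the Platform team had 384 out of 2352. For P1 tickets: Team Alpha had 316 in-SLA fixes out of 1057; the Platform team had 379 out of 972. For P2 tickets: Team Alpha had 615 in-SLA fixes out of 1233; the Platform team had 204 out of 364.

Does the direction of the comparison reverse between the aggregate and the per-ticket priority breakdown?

No

P3: Team Alpha 64/89 = 71.9%, the Platform team 196/245 = 80.0% → the Platform team
P0: Team Alpha 284/2921 = 9.7%, the Platform team 384/2352 = 16.3% → the Platform team
P1: Team Alpha 316/1057 = 29.9%, the Platform team 379/972 = 39.0% → the Platform team
P2: Team Alpha 615/1233 = 49.9%, the Platform team 204/364 = 56.0% → the Platform team
Overall: Team Alpha 1279/5300 = 24.1%, the Platform team 1163/3933 = 29.6% → the Platform team
The Platform team wins overall and in every ticket group — no reversal.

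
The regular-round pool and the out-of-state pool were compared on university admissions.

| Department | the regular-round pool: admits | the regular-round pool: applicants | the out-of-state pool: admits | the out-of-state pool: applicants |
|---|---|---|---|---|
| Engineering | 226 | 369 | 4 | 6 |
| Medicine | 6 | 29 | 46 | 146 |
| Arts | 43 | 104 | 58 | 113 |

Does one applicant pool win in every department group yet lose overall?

Engineering: the regular-round pool 226/369 = 61.2%, the out-of-state pool 4/6 = 66.7% → the out-of-state pool
Medicine: the regular-round pool 6/29 = 20.7%, the out-of-state pool 46/146 = 31.5% → the out-of-state pool
Arts: the regular-round pool 43/104 = 41.3%, the out-of-state pool 58/113 = 51.3% → the out-of-state pool
Overall: the regular-round pool 275/502 = 54.8%, the out-of-state pool 108/265 = 40.8% → the regular-round pool
The out-of-state pool wins each department group but the regular-round pool wins overall — the comparison reverses. The out-of-state pool's applicants skew toward Medicine, which has a lower base rate.

Yes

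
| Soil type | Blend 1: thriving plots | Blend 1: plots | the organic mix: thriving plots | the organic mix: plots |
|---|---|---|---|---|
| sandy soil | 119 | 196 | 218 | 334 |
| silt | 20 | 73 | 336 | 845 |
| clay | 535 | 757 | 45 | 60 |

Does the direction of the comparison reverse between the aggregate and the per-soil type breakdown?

Sandy soil: Blend 1 119/196 = 60.7%, the organic mix 218/334 = 65.3% → the organic mix
Silt: Blend 1 20/73 = 27.4%, the organic mix 336/845 = 39.8% → the organic mix
Clay: Blend 1 535/757 = 70.7%, the organic mix 45/60 = 75.0% → the organic mix
Overall: Blend 1 674/1026 = 65.7%, the organic mix 599/1239 = 48.3% → Blend 1
The organic mix wins each soil group but Blend 1 wins overall — the comparison reverses. The organic mix's plots skew toward silt, which has a lower base rate.

Yes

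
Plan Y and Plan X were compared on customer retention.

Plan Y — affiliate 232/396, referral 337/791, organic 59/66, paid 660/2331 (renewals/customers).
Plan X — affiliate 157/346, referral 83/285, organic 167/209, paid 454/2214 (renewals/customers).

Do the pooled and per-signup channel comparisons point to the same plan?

Affiliate: Plan Y 232/396 = 58.6%, Plan X 157/346 = 45.4% → Plan Y
Referral: Plan Y 337/791 = 42.6%, Plan X 83/285 = 29.1% → Plan Y
Organic: Plan Y 59/66 = 89.4%, Plan X 167/209 = 79.9% → Plan Y
Paid: Plan Y 660/2331 = 28.3%, Plan X 454/2214 = 20.5% → Plan Y
Overall: Plan Y 1288/3584 = 35.9%, Plan X 861/3054 = 28.2% → Plan Y
Plan Y wins overall and in every signup group — no reversal.

Yes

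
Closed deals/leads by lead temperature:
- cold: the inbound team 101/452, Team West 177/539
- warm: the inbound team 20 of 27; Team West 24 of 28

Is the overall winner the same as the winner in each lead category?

Yes

Cold: the inbound team 101/452 = 22.3%, Team West 177/539 = 32.8% → Team West
Warm: the inbound team 20/27 = 74.1%, Team West 24/28 = 85.7% → Team West
Overall: the inbound team 121/479 = 25.3%, Team West 201/567 = 35.4% → Team West
Team West wins overall and in every lead group — no reversal.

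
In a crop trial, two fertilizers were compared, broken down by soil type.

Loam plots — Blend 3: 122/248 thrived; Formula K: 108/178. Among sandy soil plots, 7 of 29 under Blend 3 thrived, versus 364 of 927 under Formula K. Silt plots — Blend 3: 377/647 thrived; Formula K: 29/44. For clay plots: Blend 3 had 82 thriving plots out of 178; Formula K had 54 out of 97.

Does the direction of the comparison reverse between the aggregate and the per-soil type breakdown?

Yes

Loam: Blend 3 122/248 = 49.2%, Formula K 108/178 = 60.7% → Formula K
Sandy soil: Blend 3 7/29 = 24.1%, Formula K 364/927 = 39.3% → Formula K
Silt: Blend 3 377/647 = 58.3%, Formula K 29/44 = 65.9% → Formula K
Clay: Blend 3 82/178 = 46.1%, Formula K 54/97 = 55.7% → Formula K
Overall: Blend 3 588/1102 = 53.4%, Formula K 555/1246 = 44.5% → Blend 3
Formula K wins each soil group but Blend 3 wins overall — the comparison reverses. Formula K's plots skew toward sandy soil, which has a lower base rate.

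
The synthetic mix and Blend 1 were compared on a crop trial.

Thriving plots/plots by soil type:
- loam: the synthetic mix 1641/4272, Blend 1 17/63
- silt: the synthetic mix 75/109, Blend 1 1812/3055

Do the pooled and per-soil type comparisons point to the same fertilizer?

No

Loam: the synthetic mix 1641/4272 = 38.4%, Blend 1 17/63 = 27.0% → the synthetic mix
Silt: the synthetic mix 75/109 = 68.8%, Blend 1 1812/3055 = 59.3% → the synthetic mix
Overall: the synthetic mix 1716/4381 = 39.2%, Blend 1 1829/3118 = 58.7% → Blend 1
The synthetic mix wins each soil group but Blend 1 wins overall — the comparison reverses. The synthetic mix's plots skew toward loam, which has a lower base rate.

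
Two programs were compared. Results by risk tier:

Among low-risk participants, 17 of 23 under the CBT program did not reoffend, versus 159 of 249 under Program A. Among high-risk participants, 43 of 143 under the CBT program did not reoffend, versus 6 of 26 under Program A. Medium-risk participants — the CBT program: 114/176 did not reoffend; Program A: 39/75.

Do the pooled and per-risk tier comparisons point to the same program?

No

Low-risk: the CBT program 17/23 = 73.9%, Program A 159/249 = 63.9% → the CBT program
High-risk: the CBT program 43/143 = 30.1%, Program A 6/26 = 23.1% → the CBT program
Medium-risk: the CBT program 114/176 = 64.8%, Program A 39/75 = 52.0% → the CBT program
Overall: the CBT program 174/342 = 50.9%, Program A 204/350 = 58.3% → Program A
The CBT program wins each risk group but Program A wins overall — the comparison reverses. The CBT program's participants skew toward high-risk, which has a lower base rate.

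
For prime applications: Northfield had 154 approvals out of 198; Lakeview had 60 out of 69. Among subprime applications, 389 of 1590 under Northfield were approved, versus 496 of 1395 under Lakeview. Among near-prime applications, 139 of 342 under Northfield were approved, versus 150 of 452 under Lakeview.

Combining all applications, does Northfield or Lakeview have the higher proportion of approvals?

Lakeview

Prime: Northfield 154/198 = 77.8%, Lakeview 60/69 = 87.0% → Lakeview
Subprime: Northfield 389/1590 = 24.5%, Lakeview 496/1395 = 35.6% → Lakeview
Near-prime: Northfield 139/342 = 40.6%, Lakeview 150/452 = 33.2% → Northfield
Overall: Northfield 682/2130 = 32.0%, Lakeview 706/1916 = 36.8% → Lakeview
(Neither sweeps every credit group, but Lakeview has the higher pooled rate.)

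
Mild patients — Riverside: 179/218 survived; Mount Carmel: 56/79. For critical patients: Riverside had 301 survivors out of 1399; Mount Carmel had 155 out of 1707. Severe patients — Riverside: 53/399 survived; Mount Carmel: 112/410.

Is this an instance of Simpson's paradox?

Mild: Riverside 179/218 = 82.1%, Mount Carmel 56/79 = 70.9% → Riverside
Critical: Riverside 301/1399 = 21.5%, Mount Carmel 155/1707 = 9.1% → Riverside
Severe: Riverside 53/399 = 13.3%, Mount Carmel 112/410 = 27.3% → Mount Carmel
Overall: Riverside 533/2016 = 26.4%, Mount Carmel 323/2196 = 14.7% → Riverside
Neither sweeps: Riverside wins 2 of 3 groups, Mount Carmel wins 1. Riverside wins overall but not every group — no Simpson reversal.

No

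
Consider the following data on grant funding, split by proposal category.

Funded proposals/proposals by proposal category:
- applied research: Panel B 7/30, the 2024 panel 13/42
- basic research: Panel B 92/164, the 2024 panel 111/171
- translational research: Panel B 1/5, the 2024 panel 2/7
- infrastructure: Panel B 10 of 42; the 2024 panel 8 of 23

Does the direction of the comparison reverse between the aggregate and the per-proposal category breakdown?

Applied research: Panel B 7/30 = 23.3%, the 2024 panel 13/42 = 31.0% → the 2024 panel
Basic research: Panel B 92/164 = 56.1%, the 2024 panel 111/171 = 64.9% → the 2024 panel
Translational research: Panel B 1/5 = 20.0%, the 2024 panel 2/7 = 28.6% → the 2024 panel
Infrastructure: Panel B 10/42 = 23.8%, the 2024 panel 8/23 = 34.8% → the 2024 panel
Overall: Panel B 110/241 = 45.6%, the 2024 panel 134/243 = 55.1% → the 2024 panel
The 2024 panel wins overall and in every proposal group — no reversal.

No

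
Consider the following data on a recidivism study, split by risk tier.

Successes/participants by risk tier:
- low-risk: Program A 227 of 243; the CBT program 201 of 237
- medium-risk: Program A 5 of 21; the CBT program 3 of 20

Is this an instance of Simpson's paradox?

No

Low-risk: Program A 227/243 = 93.4%, the CBT program 201/237 = 84.8% → Program A
Medium-risk: Program A 5/21 = 23.8%, the CBT program 3/20 = 15.0% → Program A
Overall: Program A 232/264 = 87.9%, the CBT program 204/257 = 79.4% → Program A
Program A wins overall and in every risk group — no reversal.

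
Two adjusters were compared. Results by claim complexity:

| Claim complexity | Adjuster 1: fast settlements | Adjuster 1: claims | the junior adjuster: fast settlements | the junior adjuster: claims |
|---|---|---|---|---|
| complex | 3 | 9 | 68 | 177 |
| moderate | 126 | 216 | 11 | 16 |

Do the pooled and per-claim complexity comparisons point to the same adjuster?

No

Complex: Adjuster 1 3/9 = 33.3%, the junior adjuster 68/177 = 38.4% → the junior adjuster
Moderate: Adjuster 1 126/216 = 58.3%, the junior adjuster 11/16 = 68.8% → the junior adjuster
Overall: Adjuster 1 129/225 = 57.3%, the junior adjuster 79/193 = 40.9% → Adjuster 1
The junior adjuster wins each claim group but Adjuster 1 wins overall — the comparison reverses. The junior adjuster's claims skew toward complex, which has a lower base rate.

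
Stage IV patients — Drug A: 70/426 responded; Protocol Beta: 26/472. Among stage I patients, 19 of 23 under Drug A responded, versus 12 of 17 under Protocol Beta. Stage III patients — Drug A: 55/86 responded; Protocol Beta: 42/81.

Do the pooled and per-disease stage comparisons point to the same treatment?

Yes

Stage IV: Drug A 70/426 = 16.4%, Protocol Beta 26/472 = 5.5% → Drug A
Stage I: Drug A 19/23 = 82.6%, Protocol Beta 12/17 = 70.6% → Drug A
Stage III: Drug A 55/86 = 64.0%, Protocol Beta 42/81 = 51.9% → Drug A
Overall: Drug A 144/535 = 26.9%, Protocol Beta 80/570 = 14.0% → Drug A
Drug A wins overall and in every disease group — no reversal.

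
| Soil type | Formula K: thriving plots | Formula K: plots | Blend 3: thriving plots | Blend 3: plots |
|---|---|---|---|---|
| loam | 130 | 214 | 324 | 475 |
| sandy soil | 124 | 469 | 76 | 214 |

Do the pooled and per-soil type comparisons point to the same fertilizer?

Yes

Loam: Formula K 130/214 = 60.7%, Blend 3 324/475 = 68.2% → Blend 3
Sandy soil: Formula K 124/469 = 26.4%, Blend 3 76/214 = 35.5% → Blend 3
Overall: Formula K 254/683 = 37.2%, Blend 3 400/689 = 58.1% → Blend 3
Blend 3 wins overall and in every soil group — no reversal.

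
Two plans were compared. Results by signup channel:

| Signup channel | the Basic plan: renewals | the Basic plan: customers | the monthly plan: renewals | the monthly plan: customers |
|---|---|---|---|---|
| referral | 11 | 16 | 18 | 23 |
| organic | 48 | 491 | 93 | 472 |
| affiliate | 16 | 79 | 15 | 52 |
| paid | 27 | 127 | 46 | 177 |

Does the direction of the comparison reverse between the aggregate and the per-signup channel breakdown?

No

Referral: the Basic plan 11/16 = 68.8%, the monthly plan 18/23 = 78.3% → the monthly plan
Organic: the Basic plan 48/491 = 9.8%, the monthly plan 93/472 = 19.7% → the monthly plan
Affiliate: the Basic plan 16/79 = 20.3%, the monthly plan 15/52 = 28.8% → the monthly plan
Paid: the Basic plan 27/127 = 21.3%, the monthly plan 46/177 = 26.0% → the monthly plan
Overall: the Basic plan 102/713 = 14.3%, the monthly plan 172/724 = 23.8% → the monthly plan
The monthly plan wins overall and in every signup group — no reversal.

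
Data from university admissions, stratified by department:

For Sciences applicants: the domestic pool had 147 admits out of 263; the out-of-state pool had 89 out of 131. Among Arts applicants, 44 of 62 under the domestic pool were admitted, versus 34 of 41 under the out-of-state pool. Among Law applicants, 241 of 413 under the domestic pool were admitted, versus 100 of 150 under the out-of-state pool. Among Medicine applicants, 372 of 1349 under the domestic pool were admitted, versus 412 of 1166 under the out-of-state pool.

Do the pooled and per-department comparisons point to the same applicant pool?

Yes

Sciences: the domestic pool 147/263 = 55.9%, the out-of-state pool 89/131 = 67.9% → the out-of-state pool
Arts: the domestic pool 44/62 = 71.0%, the out-of-state pool 34/41 = 82.9% → the out-of-state pool
Law: the domestic pool 241/413 = 58.4%, the out-of-state pool 100/150 = 66.7% → the out-of-state pool
Medicine: the domestic pool 372/1349 = 27.6%, the out-of-state pool 412/1166 = 35.3% → the out-of-state pool
Overall: the domestic pool 804/2087 = 38.5%, the out-of-state pool 635/1488 = 42.7% → the out-of-state pool
The out-of-state pool wins overall and in every department group — no reversal.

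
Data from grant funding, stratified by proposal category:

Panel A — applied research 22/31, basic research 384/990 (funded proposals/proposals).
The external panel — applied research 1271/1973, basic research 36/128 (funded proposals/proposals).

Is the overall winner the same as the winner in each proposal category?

Applied research: Panel A 22/31 = 71.0%, the external panel 1271/1973 = 64.4% → Panel A
Basic research: Panel A 384/990 = 38.8%, the external panel 36/128 = 28.1% → Panel A
Overall: Panel A 406/1021 = 39.8%, the external panel 1307/2101 = 62.2% → the external panel
Panel A wins each proposal group but the external panel wins overall — the comparison reverses. Panel A's proposals skew toward basic research, which has a lower base rate.

No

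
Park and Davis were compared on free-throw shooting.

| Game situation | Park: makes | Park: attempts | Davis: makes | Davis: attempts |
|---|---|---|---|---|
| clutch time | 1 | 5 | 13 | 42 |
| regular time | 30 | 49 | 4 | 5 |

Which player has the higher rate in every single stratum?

Davis

Clutch time: Park 1/5 = 20.0%, Davis 13/42 = 31.0% → Davis
Regular time: Park 30/49 = 61.2%, Davis 4/5 = 80.0% → Davis
Davis has the higher rate in both groups.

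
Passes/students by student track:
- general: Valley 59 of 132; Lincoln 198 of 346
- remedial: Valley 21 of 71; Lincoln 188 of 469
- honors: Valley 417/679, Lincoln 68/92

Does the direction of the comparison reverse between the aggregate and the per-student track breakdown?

General: Valley 59/132 = 44.7%, Lincoln 198/346 = 57.2% → Lincoln
Remedial: Valley 21/71 = 29.6%, Lincoln 188/469 = 40.1% → Lincoln
Honors: Valley 417/679 = 61.4%, Lincoln 68/92 = 73.9% → Lincoln
Overall: Valley 497/882 = 56.3%, Lincoln 454/907 = 50.1% → Valley
Lincoln wins each student group but Valley wins overall — the comparison reverses. Lincoln's students skew toward remedial, which has a lower base rate.

Yes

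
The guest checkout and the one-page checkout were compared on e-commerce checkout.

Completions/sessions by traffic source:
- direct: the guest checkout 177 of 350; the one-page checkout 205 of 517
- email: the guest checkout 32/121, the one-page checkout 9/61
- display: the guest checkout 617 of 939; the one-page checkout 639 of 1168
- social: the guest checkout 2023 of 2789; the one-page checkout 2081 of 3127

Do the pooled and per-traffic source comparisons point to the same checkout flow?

Direct: the guest checkout 177/350 = 50.6%, the one-page checkout 205/517 = 39.7% → the guest checkout
Email: the guest checkout 32/121 = 26.4%, the one-page checkout 9/61 = 14.8% → the guest checkout
Display: the guest checkout 617/939 = 65.7%, the one-page checkout 639/1168 = 54.7% → the guest checkout
Social: the guest checkout 2023/2789 = 72.5%, the one-page checkout 2081/3127 = 66.5% → the guest checkout
Overall: the guest checkout 2849/4199 = 67.8%, the one-page checkout 2934/4873 = 60.2% → the guest checkout
The guest checkout wins overall and in every traffic group — no reversal.

Yes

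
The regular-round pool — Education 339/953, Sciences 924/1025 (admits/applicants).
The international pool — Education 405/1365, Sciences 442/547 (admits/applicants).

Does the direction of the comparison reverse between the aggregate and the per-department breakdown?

Education: the regular-round pool 339/953 = 35.6%, the international pool 405/1365 = 29.7% → the regular-round pool
Sciences: the regular-round pool 924/1025 = 90.1%, the international pool 442/547 = 80.8% → the regular-round pool
Overall: the regular-round pool 1263/1978 = 63.9%, the international pool 847/1912 = 44.3% → the regular-round pool
The regular-round pool wins overall and in every department group — no reversal.

No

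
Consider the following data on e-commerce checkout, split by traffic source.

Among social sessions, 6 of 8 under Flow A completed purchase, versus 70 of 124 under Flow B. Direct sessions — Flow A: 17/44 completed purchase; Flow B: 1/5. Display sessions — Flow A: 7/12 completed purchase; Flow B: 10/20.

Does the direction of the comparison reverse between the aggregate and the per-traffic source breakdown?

Yes

Social: Flow A 6/8 = 75.0%, Flow B 70/124 = 56.5% → Flow A
Direct: Flow A 17/44 = 38.6%, Flow B 1/5 = 20.0% → Flow A
Display: Flow A 7/12 = 58.3%, Flow B 10/20 = 50.0% → Flow A
Overall: Flow A 30/64 = 46.9%, Flow B 81/149 = 54.4% → Flow B
Flow A wins each traffic group but Flow B wins overall — the comparison reverses. Flow A's sessions skew toward direct, which has a lower base rate.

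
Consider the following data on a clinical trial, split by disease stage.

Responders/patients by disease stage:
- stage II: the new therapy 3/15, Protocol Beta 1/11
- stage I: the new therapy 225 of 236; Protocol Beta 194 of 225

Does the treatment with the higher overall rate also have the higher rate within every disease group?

Stage II: the new therapy 3/15 = 20.0%, Protocol Beta 1/11 = 9.1% → the new therapy
Stage I: the new therapy 225/236 = 95.3%, Protocol Beta 194/225 = 86.2% → the new therapy
Overall: the new therapy 228/251 = 90.8%, Protocol Beta 195/236 = 82.6% → the new therapy
The new therapy wins overall and in every disease group — no reversal.

Yes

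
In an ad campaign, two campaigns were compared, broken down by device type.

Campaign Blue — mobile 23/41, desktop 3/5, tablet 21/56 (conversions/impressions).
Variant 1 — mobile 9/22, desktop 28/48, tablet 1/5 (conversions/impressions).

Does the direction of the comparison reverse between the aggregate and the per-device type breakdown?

Yes

Mobile: Campaign Blue 23/41 = 56.1%, Variant 1 9/22 = 40.9% → Campaign Blue
Desktop: Campaign Blue 3/5 = 60.0%, Variant 1 28/48 = 58.3% → Campaign Blue
Tablet: Campaign Blue 21/56 = 37.5%, Variant 1 1/5 = 20.0% → Campaign Blue
Overall: Campaign Blue 47/102 = 46.1%, Variant 1 38/75 = 50.7% → Variant 1
Campaign Blue wins each device group but Variant 1 wins overall — the comparison reverses. Campaign Blue's impressions skew toward tablet, which has a lower base rate.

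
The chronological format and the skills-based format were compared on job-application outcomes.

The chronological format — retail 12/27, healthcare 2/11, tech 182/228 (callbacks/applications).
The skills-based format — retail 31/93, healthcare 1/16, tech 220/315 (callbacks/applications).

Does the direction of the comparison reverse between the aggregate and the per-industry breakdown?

Retail: the chronological format 12/27 = 44.4%, the skills-based format 31/93 = 33.3% → the chronological format
Healthcare: the chronological format 2/11 = 18.2%, the skills-based format 1/16 = 6.2% → the chronological format
Tech: the chronological format 182/228 = 79.8%, the skills-based format 220/315 = 69.8% → the chronological format
Overall: the chronological format 196/266 = 73.7%, the skills-based format 252/424 = 59.4% → the chronological format
The chronological format wins overall and in every industry group — no reversal.

No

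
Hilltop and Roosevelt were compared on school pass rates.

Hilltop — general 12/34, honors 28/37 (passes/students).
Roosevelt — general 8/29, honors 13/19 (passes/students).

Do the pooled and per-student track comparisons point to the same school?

General: Hilltop 12/34 = 35.3%, Roosevelt 8/29 = 27.6% → Hilltop
Honors: Hilltop 28/37 = 75.7%, Roosevelt 13/19 = 68.4% → Hilltop
Overall: Hilltop 40/71 = 56.3%, Roosevelt 21/48 = 43.8% → Hilltop
Hilltop wins overall and in every student group — no reversal.

Yes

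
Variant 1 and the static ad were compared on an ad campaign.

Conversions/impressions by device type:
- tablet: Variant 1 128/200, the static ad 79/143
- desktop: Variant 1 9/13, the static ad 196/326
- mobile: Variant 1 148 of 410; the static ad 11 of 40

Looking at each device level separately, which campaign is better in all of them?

Tablet: Variant 1 128/200 = 64.0%, the static ad 79/143 = 55.2% → Variant 1
Desktop: Variant 1 9/13 = 69.2%, the static ad 196/326 = 60.1% → Variant 1
Mobile: Variant 1 148/410 = 36.1%, the static ad 11/40 = 27.5% → Variant 1
Variant 1 has the higher rate in all 3 groups.

Variant 1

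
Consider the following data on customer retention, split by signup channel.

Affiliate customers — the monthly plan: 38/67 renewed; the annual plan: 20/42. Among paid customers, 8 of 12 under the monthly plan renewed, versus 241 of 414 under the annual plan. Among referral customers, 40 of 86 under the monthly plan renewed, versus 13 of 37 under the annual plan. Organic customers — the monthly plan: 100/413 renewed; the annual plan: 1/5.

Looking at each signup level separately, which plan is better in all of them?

Affiliate: the monthly plan 38/67 = 56.7%, the annual plan 20/42 = 47.6% → the monthly plan
Paid: the monthly plan 8/12 = 66.7%, the annual plan 241/414 = 58.2% → the monthly plan
Referral: the monthly plan 40/86 = 46.5%, the annual plan 13/37 = 35.1% → the monthly plan
Organic: the monthly plan 100/413 = 24.2%, the annual plan 1/5 = 20.0% → the monthly plan
The monthly plan has the higher rate in all 4 groups.

the monthly plan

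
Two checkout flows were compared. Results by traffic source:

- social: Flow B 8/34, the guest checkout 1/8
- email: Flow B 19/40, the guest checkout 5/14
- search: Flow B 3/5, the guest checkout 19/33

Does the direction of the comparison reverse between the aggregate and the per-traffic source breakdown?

Yes

Social: Flow B 8/34 = 23.5%, the guest checkout 1/8 = 12.5% → Flow B
Email: Flow B 19/40 = 47.5%, the guest checkout 5/14 = 35.7% → Flow B
Search: Flow B 3/5 = 60.0%, the guest checkout 19/33 = 57.6% → Flow B
Overall: Flow B 30/79 = 38.0%, the guest checkout 25/55 = 45.5% → the guest checkout
Flow B wins each traffic group but the guest checkout wins overall — the comparison reverses. Flow B's sessions skew toward social, which has a lower base rate.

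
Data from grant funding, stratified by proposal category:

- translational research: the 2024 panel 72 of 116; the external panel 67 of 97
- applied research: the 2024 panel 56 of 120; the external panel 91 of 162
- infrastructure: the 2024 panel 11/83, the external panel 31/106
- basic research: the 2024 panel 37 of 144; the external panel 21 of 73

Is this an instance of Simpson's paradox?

No

Translational research: the 2024 panel 72/116 = 62.1%, the external panel 67/97 = 69.1% → the external panel
Applied research: the 2024 panel 56/120 = 46.7%, the external panel 91/162 = 56.2% → the external panel
Infrastructure: the 2024 panel 11/83 = 13.3%, the external panel 31/106 = 29.2% → the external panel
Basic research: the 2024 panel 37/144 = 25.7%, the external panel 21/73 = 28.8% → the external panel
Overall: the 2024 panel 176/463 = 38.0%, the external panel 210/438 = 47.9% → the external panel
The external panel wins overall and in every proposal group — no reversal.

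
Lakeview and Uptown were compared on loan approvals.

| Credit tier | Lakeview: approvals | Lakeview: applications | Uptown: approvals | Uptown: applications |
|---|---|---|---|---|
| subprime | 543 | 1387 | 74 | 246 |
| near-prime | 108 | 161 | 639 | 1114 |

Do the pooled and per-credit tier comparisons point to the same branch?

Subprime: Lakeview 543/1387 = 39.1%, Uptown 74/246 = 30.1% → Lakeview
Near-prime: Lakeview 108/161 = 67.1%, Uptown 639/1114 = 57.4% → Lakeview
Overall: Lakeview 651/1548 = 42.1%, Uptown 713/1360 = 52.4% → Uptown
Lakeview wins each credit group but Uptown wins overall — the comparison reverses. Lakeview's applications skew toward subprime, which has a lower base rate.

No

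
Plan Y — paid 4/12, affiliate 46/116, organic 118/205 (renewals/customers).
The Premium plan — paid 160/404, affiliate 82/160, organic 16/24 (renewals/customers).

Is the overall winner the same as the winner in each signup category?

No

Paid: Plan Y 4/12 = 33.3%, the Premium plan 160/404 = 39.6% → the Premium plan
Affiliate: Plan Y 46/116 = 39.7%, the Premium plan 82/160 = 51.2% → the Premium plan
Organic: Plan Y 118/205 = 57.6%, the Premium plan 16/24 = 66.7% → the Premium plan
Overall: Plan Y 168/333 = 50.5%, the Premium plan 258/588 = 43.9% → Plan Y
The Premium plan wins each signup group but Plan Y wins overall — the comparison reverses. The Premium plan's customers skew toward paid, which has a lower base rate.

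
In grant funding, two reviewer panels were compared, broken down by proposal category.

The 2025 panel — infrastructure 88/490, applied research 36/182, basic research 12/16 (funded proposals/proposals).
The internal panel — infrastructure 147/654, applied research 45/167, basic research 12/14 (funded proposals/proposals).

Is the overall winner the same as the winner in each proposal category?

Yes

Infrastructure: the 2025 panel 88/490 = 18.0%, the internal panel 147/654 = 22.5% → the internal panel
Applied research: the 2025 panel 36/182 = 19.8%, the internal panel 45/167 = 26.9% → the internal panel
Basic research: the 2025 panel 12/16 = 75.0%, the internal panel 12/14 = 85.7% → the internal panel
Overall: the 2025 panel 136/688 = 19.8%, the internal panel 204/835 = 24.4% → the internal panel
The internal panel wins overall and in every proposal group — no reversal.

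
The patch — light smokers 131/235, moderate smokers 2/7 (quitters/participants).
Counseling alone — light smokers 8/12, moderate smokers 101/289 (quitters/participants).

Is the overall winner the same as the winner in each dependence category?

No

Light smokers: the patch 131/235 = 55.7%, counseling alone 8/12 = 66.7% → counseling alone
Moderate smokers: the patch 2/7 = 28.6%, counseling alone 101/289 = 34.9% → counseling alone
Overall: the patch 133/242 = 55.0%, counseling alone 109/301 = 36.2% → the patch
Counseling alone wins each dependence group but the patch wins overall — the comparison reverses. Counseling alone's participants skew toward moderate smokers, which has a lower base rate.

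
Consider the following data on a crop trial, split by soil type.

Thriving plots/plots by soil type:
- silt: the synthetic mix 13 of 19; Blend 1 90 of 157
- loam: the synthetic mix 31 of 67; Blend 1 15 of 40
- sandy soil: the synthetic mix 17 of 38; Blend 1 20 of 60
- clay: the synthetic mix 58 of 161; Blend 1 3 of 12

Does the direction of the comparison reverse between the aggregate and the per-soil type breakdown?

Silt: the synthetic mix 13/19 = 68.4%, Blend 1 90/157 = 57.3% → the synthetic mix
Loam: the synthetic mix 31/67 = 46.3%, Blend 1 15/40 = 37.5% → the synthetic mix
Sandy soil: the synthetic mix 17/38 = 44.7%, Blend 1 20/60 = 33.3% → the synthetic mix
Clay: the synthetic mix 58/161 = 36.0%, Blend 1 3/12 = 25.0% → the synthetic mix
Overall: the synthetic mix 119/285 = 41.8%, Blend 1 128/269 = 47.6% → Blend 1
The synthetic mix wins each soil group but Blend 1 wins overall — the comparison reverses. The synthetic mix's plots skew toward clay, which has a lower base rate.

Yes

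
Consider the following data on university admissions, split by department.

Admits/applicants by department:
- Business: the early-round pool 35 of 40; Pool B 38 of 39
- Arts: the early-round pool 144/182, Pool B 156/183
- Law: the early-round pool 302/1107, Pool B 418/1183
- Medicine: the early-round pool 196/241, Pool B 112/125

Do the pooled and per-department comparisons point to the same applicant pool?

Business: the early-round pool 35/40 = 87.5%, Pool B 38/39 = 97.4% → Pool B
Arts: the early-round pool 144/182 = 79.1%, Pool B 156/183 = 85.2% → Pool B
Law: the early-round pool 302/1107 = 27.3%, Pool B 418/1183 = 35.3% → Pool B
Medicine: the early-round pool 196/241 = 81.3%, Pool B 112/125 = 89.6% → Pool B
Overall: the early-round pool 677/1570 = 43.1%, Pool B 724/1530 = 47.3% → Pool B
Pool B wins overall and in every department group — no reversal.

Yes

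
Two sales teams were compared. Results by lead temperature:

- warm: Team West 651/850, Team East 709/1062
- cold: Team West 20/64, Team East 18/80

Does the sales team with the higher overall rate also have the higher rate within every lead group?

Warm: Team West 651/850 = 76.6%, Team East 709/1062 = 66.8% → Team West
Cold: Team West 20/64 = 31.2%, Team East 18/80 = 22.5% → Team West
Overall: Team West 671/914 = 73.4%, Team East 727/1142 = 63.7% → Team West
Team West wins overall and in every lead group — no reversal.

Yes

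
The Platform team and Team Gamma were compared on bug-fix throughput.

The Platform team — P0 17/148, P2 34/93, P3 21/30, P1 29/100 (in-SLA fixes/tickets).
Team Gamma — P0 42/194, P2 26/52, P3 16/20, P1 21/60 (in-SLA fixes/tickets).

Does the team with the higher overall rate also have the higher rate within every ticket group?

P0: the Platform team 17/148 = 11.5%, Team Gamma 42/194 = 21.6% → Team Gamma
P2: the Platform team 34/93 = 36.6%, Team Gamma 26/52 = 50.0% → Team Gamma
P3: the Platform team 21/30 = 70.0%, Team Gamma 16/20 = 80.0% → Team Gamma
P1: the Platform team 29/100 = 29.0%, Team Gamma 21/60 = 35.0% → Team Gamma
Overall: the Platform team 101/371 = 27.2%, Team Gamma 105/326 = 32.2% → Team Gamma
Team Gamma wins overall and in every ticket group — no reversal.

Yes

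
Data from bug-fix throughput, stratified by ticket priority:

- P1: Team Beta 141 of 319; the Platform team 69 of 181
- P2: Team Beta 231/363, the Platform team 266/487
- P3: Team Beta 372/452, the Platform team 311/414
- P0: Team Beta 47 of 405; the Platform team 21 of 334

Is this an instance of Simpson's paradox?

P1: Team Beta 141/319 = 44.2%, the Platform team 69/181 = 38.1% → Team Beta
P2: Team Beta 231/363 = 63.6%, the Platform team 266/487 = 54.6% → Team Beta
P3: Team Beta 372/452 = 82.3%, the Platform team 311/414 = 75.1% → Team Beta
P0: Team Beta 47/405 = 11.6%, the Platform team 21/334 = 6.3% → Team Beta
Overall: Team Beta 791/1539 = 51.4%, the Platform team 667/1416 = 47.1% → Team Beta
Team Beta wins overall and in every ticket group — no reversal.

No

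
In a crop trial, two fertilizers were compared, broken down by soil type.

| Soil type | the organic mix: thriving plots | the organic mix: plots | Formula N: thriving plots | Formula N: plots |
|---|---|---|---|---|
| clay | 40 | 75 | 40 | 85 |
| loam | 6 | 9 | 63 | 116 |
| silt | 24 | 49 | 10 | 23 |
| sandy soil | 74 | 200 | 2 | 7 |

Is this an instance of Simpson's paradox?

Yes

Clay: the organic mix 40/75 = 53.3%, Formula N 40/85 = 47.1% → the organic mix
Loam: the organic mix 6/9 = 66.7%, Formula N 63/116 = 54.3% → the organic mix
Silt: the organic mix 24/49 = 49.0%, Formula N 10/23 = 43.5% → the organic mix
Sandy soil: the organic mix 74/200 = 37.0%, Formula N 2/7 = 28.6% → the organic mix
Overall: the organic mix 144/333 = 43.2%, Formula N 115/231 = 49.8% → Formula N
The organic mix wins each soil group but Formula N wins overall — the comparison reverses. The organic mix's plots skew toward sandy soil, which has a lower base rate.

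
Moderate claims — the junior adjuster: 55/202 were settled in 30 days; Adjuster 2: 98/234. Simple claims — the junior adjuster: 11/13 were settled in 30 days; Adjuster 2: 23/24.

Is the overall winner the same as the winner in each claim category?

Moderate: the junior adjuster 55/202 = 27.2%, Adjuster 2 98/234 = 41.9% → Adjuster 2
Simple: the junior adjuster 11/13 = 84.6%, Adjuster 2 23/24 = 95.8% → Adjuster 2
Overall: the junior adjuster 66/215 = 30.7%, Adjuster 2 121/258 = 46.9% → Adjuster 2
Adjuster 2 wins overall and in every claim group — no reversal.

Yes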